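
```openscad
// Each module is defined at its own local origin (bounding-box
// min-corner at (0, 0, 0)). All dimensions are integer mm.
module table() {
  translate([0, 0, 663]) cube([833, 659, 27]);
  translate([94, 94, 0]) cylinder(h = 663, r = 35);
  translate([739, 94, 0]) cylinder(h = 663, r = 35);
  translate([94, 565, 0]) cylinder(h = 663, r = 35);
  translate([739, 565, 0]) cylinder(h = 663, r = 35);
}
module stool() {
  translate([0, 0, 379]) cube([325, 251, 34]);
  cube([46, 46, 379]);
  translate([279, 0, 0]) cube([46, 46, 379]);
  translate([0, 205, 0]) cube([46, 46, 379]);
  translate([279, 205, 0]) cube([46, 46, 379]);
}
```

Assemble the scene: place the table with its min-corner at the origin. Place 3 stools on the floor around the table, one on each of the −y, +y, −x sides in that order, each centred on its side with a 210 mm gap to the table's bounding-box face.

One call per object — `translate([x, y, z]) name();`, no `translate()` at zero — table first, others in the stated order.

table();
translate([254, -461, 0]) stool();
translate([254, 869, 0]) stool();
translate([-535, 204, 0]) stool();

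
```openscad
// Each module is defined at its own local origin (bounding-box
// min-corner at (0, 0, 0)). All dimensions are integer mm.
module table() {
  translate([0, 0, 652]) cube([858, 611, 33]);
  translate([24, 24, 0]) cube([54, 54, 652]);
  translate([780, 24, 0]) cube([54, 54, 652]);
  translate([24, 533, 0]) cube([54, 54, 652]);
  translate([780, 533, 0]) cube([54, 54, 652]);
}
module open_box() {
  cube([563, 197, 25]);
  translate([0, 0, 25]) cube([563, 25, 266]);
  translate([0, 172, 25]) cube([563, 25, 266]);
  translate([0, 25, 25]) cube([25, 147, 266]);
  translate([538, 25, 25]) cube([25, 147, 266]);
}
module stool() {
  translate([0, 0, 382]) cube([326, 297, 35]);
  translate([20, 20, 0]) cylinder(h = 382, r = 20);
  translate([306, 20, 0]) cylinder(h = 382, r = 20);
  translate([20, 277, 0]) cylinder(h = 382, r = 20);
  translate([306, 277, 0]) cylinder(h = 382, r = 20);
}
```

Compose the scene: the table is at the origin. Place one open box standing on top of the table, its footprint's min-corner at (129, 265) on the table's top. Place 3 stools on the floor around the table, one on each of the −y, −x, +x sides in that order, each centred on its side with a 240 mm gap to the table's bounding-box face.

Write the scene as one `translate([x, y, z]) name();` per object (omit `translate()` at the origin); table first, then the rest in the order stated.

table();
translate([129, 265, 685]) open_box();
translate([266, -537, 0]) stool();
translate([-566, 157, 0]) stool();
translate([1098, 157, 0]) stool();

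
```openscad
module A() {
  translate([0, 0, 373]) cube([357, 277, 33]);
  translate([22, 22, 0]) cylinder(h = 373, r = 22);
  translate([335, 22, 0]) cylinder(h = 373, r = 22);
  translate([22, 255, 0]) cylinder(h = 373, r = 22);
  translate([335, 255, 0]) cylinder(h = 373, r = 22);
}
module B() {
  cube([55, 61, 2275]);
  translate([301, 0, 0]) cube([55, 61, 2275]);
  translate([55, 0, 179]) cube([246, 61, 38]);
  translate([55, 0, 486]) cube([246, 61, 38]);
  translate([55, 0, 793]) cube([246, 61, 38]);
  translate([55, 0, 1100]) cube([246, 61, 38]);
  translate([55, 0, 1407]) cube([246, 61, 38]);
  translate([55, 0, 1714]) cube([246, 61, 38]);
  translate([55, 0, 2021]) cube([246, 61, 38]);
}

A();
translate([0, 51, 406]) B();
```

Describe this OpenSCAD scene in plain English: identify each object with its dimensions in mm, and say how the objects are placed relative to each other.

A is a four-legged stool. The seat is a 357×277×33 mm slab whose top surface is at z = 406 mm; four round legs, each 44 mm in diameter, run from the floor (z = 0) to the underside of the seat, each leg's axis is inset half a diameter from the nearest pair of seat edges (so the leg's bounding box is flush with the corner).

B is a straight ladder. Two 55×61 mm vertical rails, 2275 mm tall, stand 356 mm apart (outside-to-outside) with their front faces coplanar on the −y side. 7 rungs, each 61 mm deep and 38 mm tall, span between the inner faces of the rails, front faces flush with the rails. The lowest rung's underside is at z = 179 mm and rungs are spaced 307 mm apart (underside to underside).

The ladder is on top of the stool.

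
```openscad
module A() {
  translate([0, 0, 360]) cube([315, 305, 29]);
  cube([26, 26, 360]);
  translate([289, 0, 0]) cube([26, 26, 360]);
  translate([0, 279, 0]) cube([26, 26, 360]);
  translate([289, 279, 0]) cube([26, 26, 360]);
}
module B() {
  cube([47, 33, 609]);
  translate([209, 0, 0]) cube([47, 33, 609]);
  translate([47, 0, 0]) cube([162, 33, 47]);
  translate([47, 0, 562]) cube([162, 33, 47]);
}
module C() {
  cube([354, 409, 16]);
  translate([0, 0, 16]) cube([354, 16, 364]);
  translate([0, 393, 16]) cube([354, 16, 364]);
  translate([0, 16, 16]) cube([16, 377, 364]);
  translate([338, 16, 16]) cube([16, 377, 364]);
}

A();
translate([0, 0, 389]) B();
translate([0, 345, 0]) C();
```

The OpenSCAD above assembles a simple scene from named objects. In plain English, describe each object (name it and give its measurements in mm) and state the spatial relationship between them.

A is a four-legged stool. The seat is a 315×305×29 mm slab whose top surface is at z = 389 mm; four square legs, each 26×26 mm in cross-section, run from the floor (z = 0) to the underside of the seat, each flush with a corner of the seat.

B is a picture frame with a 162×515 mm rectangular opening (x by z) and a uniform 47 mm border on every side. Frame depth is 33 mm along y. It is built from two vertical stiles running the full outside height and two horizontal rails spanning the gap between the stiles.

C is an open storage box with external size 354×409×380 mm and wall thickness 16 mm (the base is also 16 mm thick). The base covers the whole footprint; the four walls stand on the base, with the y-facing walls full-width and the x-facing walls fitting between their inner faces.

The picture frame is on top of the stool. The open box is on the floor beside the stool on its +y side.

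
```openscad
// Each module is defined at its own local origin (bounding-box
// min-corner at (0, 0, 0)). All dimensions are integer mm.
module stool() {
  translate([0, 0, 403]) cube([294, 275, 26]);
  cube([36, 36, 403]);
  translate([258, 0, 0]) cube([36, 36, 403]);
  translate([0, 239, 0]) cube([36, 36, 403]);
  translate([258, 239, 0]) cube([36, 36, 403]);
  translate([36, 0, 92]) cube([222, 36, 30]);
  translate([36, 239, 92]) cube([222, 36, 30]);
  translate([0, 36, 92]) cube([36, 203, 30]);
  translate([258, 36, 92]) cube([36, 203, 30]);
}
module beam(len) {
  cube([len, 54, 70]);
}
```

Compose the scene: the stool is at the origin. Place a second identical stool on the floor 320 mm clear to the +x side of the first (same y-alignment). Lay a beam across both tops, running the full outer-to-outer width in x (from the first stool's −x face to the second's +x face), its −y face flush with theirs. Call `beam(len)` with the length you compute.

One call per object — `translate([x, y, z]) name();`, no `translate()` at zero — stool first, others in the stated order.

stool();
translate([614, 0, 0]) stool();
translate([0, 0, 429]) beam(908);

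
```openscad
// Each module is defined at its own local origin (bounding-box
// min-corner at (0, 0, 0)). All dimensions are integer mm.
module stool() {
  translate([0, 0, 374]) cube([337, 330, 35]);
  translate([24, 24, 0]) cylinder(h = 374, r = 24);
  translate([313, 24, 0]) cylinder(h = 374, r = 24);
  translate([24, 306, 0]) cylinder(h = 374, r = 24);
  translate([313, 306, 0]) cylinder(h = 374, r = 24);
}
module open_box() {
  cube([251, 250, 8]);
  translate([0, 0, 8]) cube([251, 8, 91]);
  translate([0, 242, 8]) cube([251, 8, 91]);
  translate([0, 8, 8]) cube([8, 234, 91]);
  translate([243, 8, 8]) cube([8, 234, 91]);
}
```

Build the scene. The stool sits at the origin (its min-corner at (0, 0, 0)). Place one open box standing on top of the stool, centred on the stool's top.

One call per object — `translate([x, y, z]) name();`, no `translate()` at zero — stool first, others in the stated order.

stool();
translate([43, 40, 409]) open_box();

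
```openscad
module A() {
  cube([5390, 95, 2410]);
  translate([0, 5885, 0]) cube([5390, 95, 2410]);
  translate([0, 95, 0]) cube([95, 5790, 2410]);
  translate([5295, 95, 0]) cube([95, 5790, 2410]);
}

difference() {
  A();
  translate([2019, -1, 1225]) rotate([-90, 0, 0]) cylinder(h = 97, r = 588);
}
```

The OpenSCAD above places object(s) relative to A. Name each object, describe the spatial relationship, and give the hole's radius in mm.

A is a house frame. The house frame has a circular hole through its front wall. The hole's radius is 588 mm.

The subtracted cylinder has r = 588 mm.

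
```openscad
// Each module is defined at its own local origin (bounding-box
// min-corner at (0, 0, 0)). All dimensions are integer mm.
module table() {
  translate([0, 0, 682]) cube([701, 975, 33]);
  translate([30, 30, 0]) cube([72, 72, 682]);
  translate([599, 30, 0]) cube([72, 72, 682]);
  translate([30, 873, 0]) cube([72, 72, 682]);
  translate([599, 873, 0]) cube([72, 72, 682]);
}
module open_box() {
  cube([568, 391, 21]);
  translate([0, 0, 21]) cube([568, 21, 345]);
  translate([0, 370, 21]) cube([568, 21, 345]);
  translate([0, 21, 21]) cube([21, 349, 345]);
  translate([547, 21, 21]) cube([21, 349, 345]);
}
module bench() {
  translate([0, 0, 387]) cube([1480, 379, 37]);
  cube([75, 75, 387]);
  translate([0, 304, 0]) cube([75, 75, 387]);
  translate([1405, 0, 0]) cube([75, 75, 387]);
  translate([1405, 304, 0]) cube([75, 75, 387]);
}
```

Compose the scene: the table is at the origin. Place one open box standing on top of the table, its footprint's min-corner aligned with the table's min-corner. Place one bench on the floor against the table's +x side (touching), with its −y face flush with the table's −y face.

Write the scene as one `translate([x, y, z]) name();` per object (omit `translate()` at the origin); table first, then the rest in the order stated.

table();
translate([0, 0, 715]) open_box();
translate([701, 0, 0]) bench();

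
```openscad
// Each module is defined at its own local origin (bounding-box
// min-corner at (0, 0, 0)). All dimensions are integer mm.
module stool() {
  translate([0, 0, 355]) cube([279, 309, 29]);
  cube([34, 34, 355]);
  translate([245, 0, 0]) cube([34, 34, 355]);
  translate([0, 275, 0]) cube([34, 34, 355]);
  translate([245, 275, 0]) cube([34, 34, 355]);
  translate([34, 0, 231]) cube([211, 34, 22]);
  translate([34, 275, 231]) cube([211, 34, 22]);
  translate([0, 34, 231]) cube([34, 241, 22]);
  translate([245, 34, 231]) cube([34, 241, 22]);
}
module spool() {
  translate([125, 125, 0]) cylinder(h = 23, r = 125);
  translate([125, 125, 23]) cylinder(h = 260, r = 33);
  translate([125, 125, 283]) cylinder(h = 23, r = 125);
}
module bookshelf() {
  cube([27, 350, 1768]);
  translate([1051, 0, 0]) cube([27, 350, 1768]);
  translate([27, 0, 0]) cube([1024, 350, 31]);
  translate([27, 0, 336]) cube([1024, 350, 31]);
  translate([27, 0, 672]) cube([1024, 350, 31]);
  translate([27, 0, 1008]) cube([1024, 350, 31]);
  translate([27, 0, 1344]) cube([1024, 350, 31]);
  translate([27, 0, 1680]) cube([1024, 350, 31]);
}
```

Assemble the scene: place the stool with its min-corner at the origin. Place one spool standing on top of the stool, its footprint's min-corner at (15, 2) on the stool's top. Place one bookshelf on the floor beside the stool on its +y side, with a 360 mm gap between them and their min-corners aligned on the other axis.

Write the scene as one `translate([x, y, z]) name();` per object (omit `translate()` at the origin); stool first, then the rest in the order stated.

stool();
translate([15, 2, 384]) spool();
translate([0, 669, 0]) bookshelf();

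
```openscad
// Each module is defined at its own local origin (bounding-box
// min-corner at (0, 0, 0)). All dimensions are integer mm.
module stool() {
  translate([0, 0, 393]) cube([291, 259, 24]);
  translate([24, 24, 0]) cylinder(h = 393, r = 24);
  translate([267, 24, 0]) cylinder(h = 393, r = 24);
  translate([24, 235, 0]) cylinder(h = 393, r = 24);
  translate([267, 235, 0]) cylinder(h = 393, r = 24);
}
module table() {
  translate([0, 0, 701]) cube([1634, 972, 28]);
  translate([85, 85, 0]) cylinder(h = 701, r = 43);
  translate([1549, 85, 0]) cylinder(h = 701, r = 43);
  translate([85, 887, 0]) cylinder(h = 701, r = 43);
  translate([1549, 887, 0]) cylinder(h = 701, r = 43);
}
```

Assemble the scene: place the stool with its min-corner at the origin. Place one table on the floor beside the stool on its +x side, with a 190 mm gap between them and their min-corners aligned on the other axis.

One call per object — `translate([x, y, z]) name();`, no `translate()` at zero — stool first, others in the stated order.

stool();
translate([481, 0, 0]) table();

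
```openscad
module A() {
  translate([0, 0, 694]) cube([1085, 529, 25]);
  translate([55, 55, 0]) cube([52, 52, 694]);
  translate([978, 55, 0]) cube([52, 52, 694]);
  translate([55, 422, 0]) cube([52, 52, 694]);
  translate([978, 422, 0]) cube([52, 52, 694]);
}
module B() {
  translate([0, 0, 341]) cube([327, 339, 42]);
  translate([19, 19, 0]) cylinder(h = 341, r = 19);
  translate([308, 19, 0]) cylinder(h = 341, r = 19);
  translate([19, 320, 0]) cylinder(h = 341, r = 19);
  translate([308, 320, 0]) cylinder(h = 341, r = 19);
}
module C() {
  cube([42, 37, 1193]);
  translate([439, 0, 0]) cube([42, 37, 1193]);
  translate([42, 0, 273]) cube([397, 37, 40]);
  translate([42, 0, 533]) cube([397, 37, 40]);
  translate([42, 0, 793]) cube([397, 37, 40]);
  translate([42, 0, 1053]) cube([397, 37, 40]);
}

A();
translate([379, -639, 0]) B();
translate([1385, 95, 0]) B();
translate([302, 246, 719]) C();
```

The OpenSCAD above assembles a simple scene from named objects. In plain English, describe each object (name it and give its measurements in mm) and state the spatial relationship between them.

A is a table with a 1085×529 mm rectangular top, 25 mm thick, top surface at z = 719 mm, supported by four 52×52 mm square legs, each inset 55 mm from the nearest pair of top edges, running from the floor.

B is a four-legged stool. The seat is a 327×339×42 mm slab whose top surface is at z = 383 mm; four round legs, each 38 mm in diameter, run from the floor (z = 0) to the underside of the seat, each leg's axis is inset half a diameter from the nearest pair of seat edges (so the leg's bounding box is flush with the corner).

C is a straight ladder. Two 42×37 mm vertical rails, 1193 mm tall, stand 481 mm apart (outside-to-outside) with their front faces coplanar on the −y side. 4 rungs, each 37 mm deep and 40 mm tall, span between the inner faces of the rails, front faces flush with the rails. The lowest rung's underside is at z = 273 mm and rungs are spaced 260 mm apart (underside to underside).

Two stools sit around the table at the −y, +x sides. The ladder is on top of the table, centred.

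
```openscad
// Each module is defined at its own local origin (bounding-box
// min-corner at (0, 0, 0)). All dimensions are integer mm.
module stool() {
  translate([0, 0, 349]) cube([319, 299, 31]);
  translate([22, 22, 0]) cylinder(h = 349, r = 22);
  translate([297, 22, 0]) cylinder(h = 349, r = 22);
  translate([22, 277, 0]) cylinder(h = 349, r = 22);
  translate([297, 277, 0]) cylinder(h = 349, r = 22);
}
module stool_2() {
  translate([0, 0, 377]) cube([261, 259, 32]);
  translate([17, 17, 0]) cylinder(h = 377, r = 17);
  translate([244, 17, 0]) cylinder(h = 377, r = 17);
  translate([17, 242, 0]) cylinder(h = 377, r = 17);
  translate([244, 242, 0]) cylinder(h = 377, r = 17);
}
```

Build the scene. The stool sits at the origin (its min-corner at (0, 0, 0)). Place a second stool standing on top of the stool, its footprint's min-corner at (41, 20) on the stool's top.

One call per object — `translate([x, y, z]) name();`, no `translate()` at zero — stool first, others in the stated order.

stool();
translate([41, 20, 380]) stool_2();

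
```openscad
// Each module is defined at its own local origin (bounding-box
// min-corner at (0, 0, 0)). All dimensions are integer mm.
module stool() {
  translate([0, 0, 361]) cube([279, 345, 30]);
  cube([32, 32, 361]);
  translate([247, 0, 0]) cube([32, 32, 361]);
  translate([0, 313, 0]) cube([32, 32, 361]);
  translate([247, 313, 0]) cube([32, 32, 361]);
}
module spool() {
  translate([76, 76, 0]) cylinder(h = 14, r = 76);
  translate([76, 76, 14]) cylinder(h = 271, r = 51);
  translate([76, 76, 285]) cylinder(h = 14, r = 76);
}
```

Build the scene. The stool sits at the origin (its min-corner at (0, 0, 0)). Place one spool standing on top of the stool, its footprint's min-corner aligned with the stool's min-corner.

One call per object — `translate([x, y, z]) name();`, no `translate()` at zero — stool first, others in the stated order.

stool();
translate([0, 0, 391]) spool();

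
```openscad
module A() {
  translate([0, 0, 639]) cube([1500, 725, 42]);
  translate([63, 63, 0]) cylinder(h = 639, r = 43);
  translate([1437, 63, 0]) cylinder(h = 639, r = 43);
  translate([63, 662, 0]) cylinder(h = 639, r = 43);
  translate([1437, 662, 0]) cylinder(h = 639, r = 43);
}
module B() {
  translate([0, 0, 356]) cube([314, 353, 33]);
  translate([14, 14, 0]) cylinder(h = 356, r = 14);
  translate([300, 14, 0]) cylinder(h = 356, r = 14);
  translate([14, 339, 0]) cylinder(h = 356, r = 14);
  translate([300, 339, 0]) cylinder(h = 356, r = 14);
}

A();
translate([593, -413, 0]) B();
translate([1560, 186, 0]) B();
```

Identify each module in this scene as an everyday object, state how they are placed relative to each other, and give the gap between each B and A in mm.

Each stool's nearest face is 60 mm from the table's bounding box.

A is a table. B is a stool. Two stools sit around the table at the −y, +x sides. The gap between each stool and the table is 60 mm.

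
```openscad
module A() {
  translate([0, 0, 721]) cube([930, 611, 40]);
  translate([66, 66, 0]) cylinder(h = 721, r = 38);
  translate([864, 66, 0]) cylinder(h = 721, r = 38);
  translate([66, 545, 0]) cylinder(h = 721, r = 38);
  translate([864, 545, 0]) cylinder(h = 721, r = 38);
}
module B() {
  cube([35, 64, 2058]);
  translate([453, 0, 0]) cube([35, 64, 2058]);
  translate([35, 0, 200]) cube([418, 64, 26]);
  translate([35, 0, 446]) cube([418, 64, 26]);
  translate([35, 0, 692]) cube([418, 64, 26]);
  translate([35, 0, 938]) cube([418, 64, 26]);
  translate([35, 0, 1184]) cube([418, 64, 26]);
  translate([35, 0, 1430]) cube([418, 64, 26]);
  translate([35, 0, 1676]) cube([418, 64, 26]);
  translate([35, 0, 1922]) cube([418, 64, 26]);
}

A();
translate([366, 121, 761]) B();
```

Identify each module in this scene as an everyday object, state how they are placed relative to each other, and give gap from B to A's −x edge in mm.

The ladder's min-x is at 366; the table's min-x is 0; gap = 366 mm.

A is a table. B is a ladder. The ladder is on top of the table. The gap from the ladder to the table's −x edge is 366 mm.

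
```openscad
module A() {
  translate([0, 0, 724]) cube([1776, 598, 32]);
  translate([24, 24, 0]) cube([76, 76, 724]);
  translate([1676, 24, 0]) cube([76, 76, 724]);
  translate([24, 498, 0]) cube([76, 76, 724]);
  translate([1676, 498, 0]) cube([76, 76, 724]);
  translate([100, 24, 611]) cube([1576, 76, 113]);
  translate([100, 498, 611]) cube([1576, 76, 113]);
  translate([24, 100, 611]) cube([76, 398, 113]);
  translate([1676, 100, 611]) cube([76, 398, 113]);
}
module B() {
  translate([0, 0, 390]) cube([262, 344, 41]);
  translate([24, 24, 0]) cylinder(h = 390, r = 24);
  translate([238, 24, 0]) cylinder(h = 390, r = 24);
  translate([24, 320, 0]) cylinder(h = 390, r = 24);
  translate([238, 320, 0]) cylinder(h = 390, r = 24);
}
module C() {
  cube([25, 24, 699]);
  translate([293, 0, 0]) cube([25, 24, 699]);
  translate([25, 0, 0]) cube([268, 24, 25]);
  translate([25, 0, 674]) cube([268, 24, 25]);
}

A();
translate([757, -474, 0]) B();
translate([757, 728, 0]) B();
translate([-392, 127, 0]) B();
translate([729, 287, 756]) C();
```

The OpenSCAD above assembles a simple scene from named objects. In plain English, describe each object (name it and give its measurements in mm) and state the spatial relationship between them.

A is a rectangular dining table. The top is 1776×598×32 mm with its upper surface at z = 756 mm. It stands on four 76×76 mm square legs, each inset 24 mm from the nearest pair of top edges, running from the floor to the underside of the top. Four apron rails, 76 mm thick and 113 mm tall, run between adjacent legs with their top edges flush with the underside of the top and their outer faces flush with the legs' outer faces.

B is a simple wooden stool: a rectangular seat 262 mm (x) by 344 mm (y), 41 mm thick, top face at z = 431 mm, on four round legs, each 48 mm in diameter. The legs rest on z = 0, each leg's axis is inset half a diameter from the nearest pair of seat edges (so the leg's bounding box is flush with the corner).

C is a picture frame with a 268×649 mm rectangular opening (x by z) and a uniform 25 mm border on every side. Frame depth is 24 mm along y. It is built from two vertical stiles running the full outside height and two horizontal rails spanning the gap between the stiles.

Three stools sit around the table at the −y, +y, −x sides. The picture frame is on top of the table, centred.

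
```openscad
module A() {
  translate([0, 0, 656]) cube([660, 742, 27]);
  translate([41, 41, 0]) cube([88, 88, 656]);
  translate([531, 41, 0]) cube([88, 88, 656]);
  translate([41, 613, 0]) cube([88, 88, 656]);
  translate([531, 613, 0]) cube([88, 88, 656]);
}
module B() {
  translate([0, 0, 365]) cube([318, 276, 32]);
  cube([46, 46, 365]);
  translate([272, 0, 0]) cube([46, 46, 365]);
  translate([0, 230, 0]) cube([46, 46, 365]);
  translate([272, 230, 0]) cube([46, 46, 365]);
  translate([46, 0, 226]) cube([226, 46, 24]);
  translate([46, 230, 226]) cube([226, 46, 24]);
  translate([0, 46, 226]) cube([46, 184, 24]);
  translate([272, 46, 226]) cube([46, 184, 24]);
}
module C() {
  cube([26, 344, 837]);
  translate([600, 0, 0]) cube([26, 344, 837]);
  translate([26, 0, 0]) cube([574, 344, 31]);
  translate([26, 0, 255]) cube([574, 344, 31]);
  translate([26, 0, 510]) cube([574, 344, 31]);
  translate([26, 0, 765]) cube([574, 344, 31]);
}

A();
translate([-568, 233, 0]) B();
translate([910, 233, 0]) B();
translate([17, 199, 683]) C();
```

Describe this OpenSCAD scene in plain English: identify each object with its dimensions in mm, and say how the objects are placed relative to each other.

A is a table with a 660×742 mm rectangular top, 27 mm thick, top surface at z = 683 mm, supported by four 88×88 mm square legs, each inset 41 mm from the nearest pair of top edges, running from the floor.

B is a simple wooden stool: a rectangular seat 318 mm (x) by 276 mm (y), 32 mm thick, top face at z = 397 mm, on four square legs, each 46×46 mm in cross-section. The legs rest on z = 0, each flush with a corner of the seat. Four stretchers, 46 mm wide and 24 mm tall, connect adjacent legs with their undersides at z = 226 mm, each running between the inner faces of the legs it joins and aligned with the legs' outer faces on the other axis.

C is a bookshelf 626 mm wide overall, 344 mm deep and 837 mm tall. The two sides are 26 mm thick vertical panels. 4 horizontal shelves of 31 mm thickness span between the inner faces of the sides; the lowest shelf sits on the floor and shelves are stacked with a clear vertical gap of 224 mm between each pair.

Two stools sit around the table at the −x, +x sides. The bookshelf is on top of the table, centred.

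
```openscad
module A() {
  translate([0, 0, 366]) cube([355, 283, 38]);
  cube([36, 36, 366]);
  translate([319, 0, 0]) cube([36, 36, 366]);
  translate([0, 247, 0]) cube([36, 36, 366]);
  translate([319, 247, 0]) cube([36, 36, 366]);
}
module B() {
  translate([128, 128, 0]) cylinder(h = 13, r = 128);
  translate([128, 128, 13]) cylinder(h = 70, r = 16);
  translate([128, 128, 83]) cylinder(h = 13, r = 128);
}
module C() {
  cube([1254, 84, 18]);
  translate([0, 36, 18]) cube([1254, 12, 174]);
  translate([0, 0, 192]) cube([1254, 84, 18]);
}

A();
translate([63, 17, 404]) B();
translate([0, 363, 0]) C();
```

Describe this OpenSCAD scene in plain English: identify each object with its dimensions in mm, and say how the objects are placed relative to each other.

A is a four-legged stool. The seat is 355×283 mm, 38 mm thick, top at z = 404 mm. It stands on four square legs, each 36×36 mm in cross-section, from z = 0 to the seat underside, each flush with a corner of the seat.

B is a spool: two coaxial disc flanges of radius 128 mm and thickness 13 mm, joined by a core cylinder of radius 16 mm and height 70 mm. The lower flange rests on z = 0 and the three cylinders share a vertical axis.

C is an I-beam lying along x, 1254 mm long. Overall section height 210 mm. Two flanges 84 mm wide (y) and 18 mm thick, one on the floor and one at the top; a web 12 mm thick runs between them, centred on the flange width.

The spool is on top of the stool. The I-beam is on the floor beside the stool on its +y side.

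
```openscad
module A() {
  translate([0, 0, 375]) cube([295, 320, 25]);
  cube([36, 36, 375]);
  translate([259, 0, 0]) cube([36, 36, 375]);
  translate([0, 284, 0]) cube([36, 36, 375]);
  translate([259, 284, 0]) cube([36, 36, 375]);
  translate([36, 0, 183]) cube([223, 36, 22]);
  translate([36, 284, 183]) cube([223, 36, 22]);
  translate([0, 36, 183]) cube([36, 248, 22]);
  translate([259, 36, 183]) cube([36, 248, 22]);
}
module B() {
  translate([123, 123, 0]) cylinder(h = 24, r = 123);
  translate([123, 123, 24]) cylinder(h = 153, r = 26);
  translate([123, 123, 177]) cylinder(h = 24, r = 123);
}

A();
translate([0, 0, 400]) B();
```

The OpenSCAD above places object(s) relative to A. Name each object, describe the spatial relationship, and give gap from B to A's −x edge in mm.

The spool's min-x is at 0; the stool's min-x is 0; gap = 0 mm.

A is a stool. B is a spool. The spool is on top of the stool. The gap from the spool to the stool's −x edge is 0 mm.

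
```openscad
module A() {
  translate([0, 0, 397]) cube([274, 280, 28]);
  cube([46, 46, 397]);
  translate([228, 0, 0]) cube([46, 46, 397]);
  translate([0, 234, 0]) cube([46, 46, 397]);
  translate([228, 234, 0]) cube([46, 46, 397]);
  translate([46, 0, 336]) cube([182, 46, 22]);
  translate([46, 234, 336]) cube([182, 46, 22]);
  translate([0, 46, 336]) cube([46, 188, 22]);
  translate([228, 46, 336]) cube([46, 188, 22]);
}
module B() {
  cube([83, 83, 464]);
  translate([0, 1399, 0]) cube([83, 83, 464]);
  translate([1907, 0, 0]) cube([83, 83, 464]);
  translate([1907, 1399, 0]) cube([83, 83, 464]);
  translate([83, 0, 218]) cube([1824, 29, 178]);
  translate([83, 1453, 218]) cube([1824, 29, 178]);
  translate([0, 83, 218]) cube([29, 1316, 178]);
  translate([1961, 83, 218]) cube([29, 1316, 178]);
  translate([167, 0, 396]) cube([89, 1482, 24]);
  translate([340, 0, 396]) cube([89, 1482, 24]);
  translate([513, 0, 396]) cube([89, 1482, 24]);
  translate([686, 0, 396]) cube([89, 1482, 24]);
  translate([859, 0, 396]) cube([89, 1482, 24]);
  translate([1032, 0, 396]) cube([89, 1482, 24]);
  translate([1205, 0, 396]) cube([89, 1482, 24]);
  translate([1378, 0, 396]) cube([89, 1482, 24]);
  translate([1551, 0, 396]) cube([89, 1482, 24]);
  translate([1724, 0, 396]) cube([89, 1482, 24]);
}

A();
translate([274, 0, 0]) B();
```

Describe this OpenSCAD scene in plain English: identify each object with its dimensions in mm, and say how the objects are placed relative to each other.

A is a simple wooden stool: a rectangular seat 274 mm (x) by 280 mm (y), 28 mm thick, top face at z = 425 mm, on four square legs, each 46×46 mm in cross-section. The legs rest on z = 0, each flush with a corner of the seat. Four stretchers, 46 mm wide and 22 mm tall, connect adjacent legs with their undersides at z = 336 mm, each running between the inner faces of the legs it joins and aligned with the legs' outer faces on the other axis.

B is a bed frame 1990 mm long (x) by 1482 mm wide (y). Four 83×83 mm corner posts, 464 mm tall, at the corners of the footprint. Four rails of 29 mm thickness and 178 mm height run between adjacent posts with their undersides at z = 218 mm, their outer faces flush with the outside of the frame (the two x-running rails run between the posts' inner faces; the two y-running rails run between the posts' inner faces). 10 slats, each 89 mm wide (x) and 24 mm thick, lie across the top of the two x-running rails, running the full 1482 mm width of the frame in y; the slats are evenly spaced along x between the inner faces of the end posts with equal gaps (rounded down to the nearest mm) at the −x end and between each pair — any rounding remainder accumulates at the +x end.

The bed frame is against the stool's +x side, with their −y faces flush.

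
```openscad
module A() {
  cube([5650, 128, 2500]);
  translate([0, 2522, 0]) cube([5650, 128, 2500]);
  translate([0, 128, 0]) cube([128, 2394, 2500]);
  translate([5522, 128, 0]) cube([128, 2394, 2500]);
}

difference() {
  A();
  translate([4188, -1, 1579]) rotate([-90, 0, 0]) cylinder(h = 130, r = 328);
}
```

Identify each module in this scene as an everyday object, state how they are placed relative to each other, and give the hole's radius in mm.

A is a house frame. The house frame has a circular hole through its front wall. The hole's radius is 328 mm.

The subtracted cylinder has r = 328 mm.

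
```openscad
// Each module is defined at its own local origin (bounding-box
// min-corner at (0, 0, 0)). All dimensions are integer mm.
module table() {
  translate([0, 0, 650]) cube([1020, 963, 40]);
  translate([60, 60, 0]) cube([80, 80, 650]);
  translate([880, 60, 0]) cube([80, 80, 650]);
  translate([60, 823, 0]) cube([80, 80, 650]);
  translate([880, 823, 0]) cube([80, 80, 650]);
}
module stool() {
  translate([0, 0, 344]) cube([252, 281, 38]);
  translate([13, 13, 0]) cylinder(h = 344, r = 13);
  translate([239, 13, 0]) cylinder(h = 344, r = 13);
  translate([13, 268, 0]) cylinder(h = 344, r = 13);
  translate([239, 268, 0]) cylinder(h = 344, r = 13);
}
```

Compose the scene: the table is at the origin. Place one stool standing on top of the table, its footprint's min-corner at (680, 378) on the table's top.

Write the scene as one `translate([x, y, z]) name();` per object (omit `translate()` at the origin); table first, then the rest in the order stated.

table();
translate([680, 378, 690]) stool();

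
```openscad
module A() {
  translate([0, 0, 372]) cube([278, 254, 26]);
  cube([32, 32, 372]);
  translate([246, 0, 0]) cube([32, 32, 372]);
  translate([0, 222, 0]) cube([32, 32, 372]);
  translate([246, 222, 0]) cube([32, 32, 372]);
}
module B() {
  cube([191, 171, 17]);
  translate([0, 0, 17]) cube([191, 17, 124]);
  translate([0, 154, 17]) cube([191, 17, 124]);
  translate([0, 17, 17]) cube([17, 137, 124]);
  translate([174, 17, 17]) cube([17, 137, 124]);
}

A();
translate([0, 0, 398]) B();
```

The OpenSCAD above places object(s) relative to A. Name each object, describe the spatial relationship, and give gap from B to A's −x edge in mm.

A is a stool. B is an open box. The open box is on top of the stool. The gap from the open box to the stool's −x edge is 0 mm.

The open box's min-x is at 0; the stool's min-x is 0; gap = 0 mm.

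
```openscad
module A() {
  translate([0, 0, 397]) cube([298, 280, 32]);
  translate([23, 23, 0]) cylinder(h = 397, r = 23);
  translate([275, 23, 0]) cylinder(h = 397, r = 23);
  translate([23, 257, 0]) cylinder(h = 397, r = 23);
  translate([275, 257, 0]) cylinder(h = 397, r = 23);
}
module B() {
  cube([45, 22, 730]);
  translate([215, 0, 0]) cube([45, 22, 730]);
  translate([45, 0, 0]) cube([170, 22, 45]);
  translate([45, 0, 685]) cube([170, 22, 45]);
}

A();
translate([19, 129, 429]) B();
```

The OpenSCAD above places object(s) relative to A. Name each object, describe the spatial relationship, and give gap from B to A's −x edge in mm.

The picture frame's min-x is at 19; the stool's min-x is 0; gap = 19 mm.

A is a stool. B is a picture frame. The picture frame is on top of the stool, centred. The gap from the picture frame to the stool's −x edge is 19 mm.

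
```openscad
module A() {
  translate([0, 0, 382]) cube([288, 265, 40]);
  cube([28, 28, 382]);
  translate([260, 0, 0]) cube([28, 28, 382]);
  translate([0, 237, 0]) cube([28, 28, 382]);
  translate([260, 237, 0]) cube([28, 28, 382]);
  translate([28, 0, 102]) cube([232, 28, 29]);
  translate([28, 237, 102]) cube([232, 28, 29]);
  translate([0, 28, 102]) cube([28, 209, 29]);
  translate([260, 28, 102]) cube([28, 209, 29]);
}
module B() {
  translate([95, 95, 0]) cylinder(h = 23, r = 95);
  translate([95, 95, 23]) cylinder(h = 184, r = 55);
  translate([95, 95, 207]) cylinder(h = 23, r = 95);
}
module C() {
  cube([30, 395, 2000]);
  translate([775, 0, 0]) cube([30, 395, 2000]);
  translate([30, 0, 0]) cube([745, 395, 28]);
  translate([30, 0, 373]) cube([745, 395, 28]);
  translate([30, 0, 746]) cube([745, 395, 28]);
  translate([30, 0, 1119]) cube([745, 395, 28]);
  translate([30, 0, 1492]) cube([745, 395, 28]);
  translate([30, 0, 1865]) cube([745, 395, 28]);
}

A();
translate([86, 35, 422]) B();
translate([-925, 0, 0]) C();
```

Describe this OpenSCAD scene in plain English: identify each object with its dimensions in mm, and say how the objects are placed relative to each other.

A is a four-legged stool. The seat is a 288×265×40 mm slab whose top surface is at z = 422 mm; four square legs, each 28×28 mm in cross-section, run from the floor (z = 0) to the underside of the seat, each flush with a corner of the seat. Four stretchers, 28 mm wide and 29 mm tall, connect adjacent legs with their undersides at z = 102 mm, each running between the inner faces of the legs it joins and aligned with the legs' outer faces on the other axis.

B is a spool: two coaxial disc flanges of radius 95 mm and thickness 23 mm, joined by a core cylinder of radius 55 mm and height 184 mm. The lower flange rests on z = 0 and the three cylinders share a vertical axis.

C is a bookshelf 805 mm wide overall, 395 mm deep and 2000 mm tall. The two sides are 30 mm thick vertical panels. 6 horizontal shelves of 28 mm thickness span between the inner faces of the sides; the lowest shelf sits on the floor and shelves are stacked with a clear vertical gap of 345 mm between each pair.

The spool is on top of the stool. The bookshelf is on the floor beside the stool on its −x side.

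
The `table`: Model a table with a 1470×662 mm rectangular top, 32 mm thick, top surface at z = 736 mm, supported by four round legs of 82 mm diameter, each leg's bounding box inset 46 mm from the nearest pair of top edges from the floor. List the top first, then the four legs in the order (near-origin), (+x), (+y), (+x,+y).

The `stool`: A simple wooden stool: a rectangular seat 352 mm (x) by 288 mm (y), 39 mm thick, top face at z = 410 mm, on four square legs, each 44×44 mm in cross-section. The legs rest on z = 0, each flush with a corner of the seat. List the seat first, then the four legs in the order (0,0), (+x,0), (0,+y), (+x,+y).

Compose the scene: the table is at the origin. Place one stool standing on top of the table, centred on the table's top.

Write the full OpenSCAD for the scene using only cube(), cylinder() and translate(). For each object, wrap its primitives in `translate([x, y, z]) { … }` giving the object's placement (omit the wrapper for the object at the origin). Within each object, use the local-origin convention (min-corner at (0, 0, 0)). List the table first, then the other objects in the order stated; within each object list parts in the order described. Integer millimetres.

translate([0, 0, 704]) cube([1470, 662, 32]);
translate([87, 87, 0]) cylinder(h = 704, r = 41);
translate([1383, 87, 0]) cylinder(h = 704, r = 41);
translate([87, 575, 0]) cylinder(h = 704, r = 41);
translate([1383, 575, 0]) cylinder(h = 704, r = 41);
translate([559, 187, 736]) {
  translate([0, 0, 371]) cube([352, 288, 39]);
  cube([44, 44, 371]);
  translate([308, 0, 0]) cube([44, 44, 371]);
  translate([0, 244, 0]) cube([44, 44, 371]);
  translate([308, 244, 0]) cube([44, 44, 371]);
}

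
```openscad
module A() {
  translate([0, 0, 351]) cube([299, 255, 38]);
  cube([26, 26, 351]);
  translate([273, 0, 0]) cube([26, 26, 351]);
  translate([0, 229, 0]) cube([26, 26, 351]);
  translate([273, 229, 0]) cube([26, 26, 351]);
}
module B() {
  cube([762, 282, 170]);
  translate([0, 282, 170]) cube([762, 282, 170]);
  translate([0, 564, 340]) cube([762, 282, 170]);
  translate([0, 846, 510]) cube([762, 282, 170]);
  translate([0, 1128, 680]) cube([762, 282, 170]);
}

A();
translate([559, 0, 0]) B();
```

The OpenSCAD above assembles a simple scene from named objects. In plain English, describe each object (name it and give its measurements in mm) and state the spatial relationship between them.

A is a simple wooden stool: a rectangular seat 299 mm (x) by 255 mm (y), 38 mm thick, top face at z = 389 mm, on four square legs, each 26×26 mm in cross-section. The legs rest on z = 0, each flush with a corner of the seat.

B is a straight staircase of 5 solid steps. Each step is 762 mm wide (x), 282 mm deep (y, the going) and 170 mm tall (the rise). The first step rests on the floor; each subsequent step sits one going further in +y and one rise higher in +z, directly behind and above the previous step with no overlap.

The staircase is on the floor beside the stool on its +x side.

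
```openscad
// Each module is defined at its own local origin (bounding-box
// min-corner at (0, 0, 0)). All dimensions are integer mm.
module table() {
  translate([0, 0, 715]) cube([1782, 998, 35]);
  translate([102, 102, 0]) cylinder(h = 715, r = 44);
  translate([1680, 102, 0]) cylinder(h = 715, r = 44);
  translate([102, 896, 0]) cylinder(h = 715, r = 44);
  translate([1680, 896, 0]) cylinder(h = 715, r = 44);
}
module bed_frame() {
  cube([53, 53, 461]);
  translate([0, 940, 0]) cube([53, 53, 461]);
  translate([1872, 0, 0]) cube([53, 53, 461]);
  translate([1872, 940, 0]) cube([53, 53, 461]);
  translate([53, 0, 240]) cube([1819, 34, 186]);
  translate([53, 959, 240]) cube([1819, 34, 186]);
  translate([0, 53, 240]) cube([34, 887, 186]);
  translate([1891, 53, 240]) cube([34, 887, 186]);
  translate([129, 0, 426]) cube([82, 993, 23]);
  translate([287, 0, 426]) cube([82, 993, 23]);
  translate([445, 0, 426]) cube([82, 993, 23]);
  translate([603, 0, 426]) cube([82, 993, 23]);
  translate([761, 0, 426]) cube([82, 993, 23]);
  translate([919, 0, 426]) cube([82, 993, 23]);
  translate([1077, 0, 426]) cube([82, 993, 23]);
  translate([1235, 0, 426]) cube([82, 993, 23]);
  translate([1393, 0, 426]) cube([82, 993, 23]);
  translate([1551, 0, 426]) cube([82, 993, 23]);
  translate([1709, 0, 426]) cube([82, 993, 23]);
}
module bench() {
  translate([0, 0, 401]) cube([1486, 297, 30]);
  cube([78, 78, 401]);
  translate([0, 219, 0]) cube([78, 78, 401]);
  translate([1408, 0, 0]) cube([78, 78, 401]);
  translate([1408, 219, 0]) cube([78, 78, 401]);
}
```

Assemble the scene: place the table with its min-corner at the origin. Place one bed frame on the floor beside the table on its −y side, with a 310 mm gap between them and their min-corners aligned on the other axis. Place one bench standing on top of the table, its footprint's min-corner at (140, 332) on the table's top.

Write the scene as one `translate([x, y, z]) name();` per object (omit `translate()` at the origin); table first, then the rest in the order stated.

table();
translate([0, -1303, 0]) bed_frame();
translate([140, 332, 750]) bench();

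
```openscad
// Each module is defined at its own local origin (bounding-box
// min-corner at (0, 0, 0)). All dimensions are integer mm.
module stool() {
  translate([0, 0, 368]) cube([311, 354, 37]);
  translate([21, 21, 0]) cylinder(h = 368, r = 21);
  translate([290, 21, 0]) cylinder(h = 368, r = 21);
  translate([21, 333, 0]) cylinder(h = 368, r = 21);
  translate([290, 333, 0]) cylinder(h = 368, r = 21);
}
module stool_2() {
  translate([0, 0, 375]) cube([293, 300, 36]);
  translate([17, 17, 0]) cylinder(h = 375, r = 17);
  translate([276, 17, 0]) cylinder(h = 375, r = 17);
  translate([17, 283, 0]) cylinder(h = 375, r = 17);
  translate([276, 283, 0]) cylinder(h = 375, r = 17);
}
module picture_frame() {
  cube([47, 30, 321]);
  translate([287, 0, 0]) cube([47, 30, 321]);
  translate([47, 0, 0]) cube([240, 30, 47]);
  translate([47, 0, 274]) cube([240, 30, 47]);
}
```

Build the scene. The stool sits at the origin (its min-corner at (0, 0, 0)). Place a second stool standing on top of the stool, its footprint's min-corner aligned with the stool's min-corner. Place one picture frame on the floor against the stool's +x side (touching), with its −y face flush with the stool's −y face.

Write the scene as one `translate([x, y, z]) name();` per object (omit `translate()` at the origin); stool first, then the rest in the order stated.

stool();
translate([0, 0, 405]) stool_2();
translate([311, 0, 0]) picture_frame();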